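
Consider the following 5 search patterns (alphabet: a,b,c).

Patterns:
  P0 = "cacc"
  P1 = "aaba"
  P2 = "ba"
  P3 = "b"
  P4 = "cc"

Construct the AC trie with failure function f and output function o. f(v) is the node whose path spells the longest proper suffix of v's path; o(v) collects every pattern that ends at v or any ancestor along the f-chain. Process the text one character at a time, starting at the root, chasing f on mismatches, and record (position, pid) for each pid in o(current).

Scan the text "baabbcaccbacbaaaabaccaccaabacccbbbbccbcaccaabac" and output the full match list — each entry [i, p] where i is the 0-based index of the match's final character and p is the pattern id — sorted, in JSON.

Build:
Trie nodes:
  0='ε' goto a→5 b→9 c→1
  1='c' goto a→2 c→11
  2='ca' goto c→3
  3='cac' goto c→4
  4='cacc' goto ·  [P0 ends]
  5='a' goto a→6
  6='aa' goto b→7
  7='aab' goto a→8
  8='aaba' goto ·  [P1 ends]
  9='b' goto a→10  [P3 ends]
  10='ba' goto ·  [P2 ends]
  11='cc' goto ·  [P4 ends]

BFS fail/out derivation:
  n1('c'): parent n0 fail=0; on 'c' 0 → fail=0;  out ∅∪∅=∅
  n5('a'): parent n0 fail=0; on 'a' 0 → fail=0;  out ∅∪∅=∅
  n9('b'): parent n0 fail=0; on 'b' 0 → fail=0;  out {3}∪∅={3}
  n2('ca'): parent n1 fail=0; on 'a' 0 → fail=5;  out ∅∪∅=∅
  n6('aa'): parent n5 fail=0; on 'a' 0 → fail=5;  out ∅∪∅=∅
  n10('ba'): parent n9 fail=0; on 'a' 0 → fail=5;  out {2}∪∅={2}
  n11('cc'): parent n1 fail=0; on 'c' 0 → fail=1;  out {4}∪∅={4}
  n3('cac'): parent n2 fail=5; on 'c' 5→0 → fail=1;  out ∅∪∅=∅
  n7('aab'): parent n6 fail=5; on 'b' 5→0 → fail=9;  out ∅∪{3}={3}
  n4('cacc'): parent n3 fail=1; on 'c' 1 → fail=11;  out {0}∪{4}={0,4}
  n8('aaba'): parent n7 fail=9; on 'a' 9 → fail=10;  out {1}∪{2}={1,2}

Scan:
i=0 'b': node 0→9  emit P3@[0:0]
i=1 'a': node 9→10  emit P2@[0:1]
i=2 'a': node 10→6 (fail-walked)
i=3 'b': node 6→7  emit P3@[3:3]
i=4 'b': node 7→9 (fail-walked)  emit P3@[4:4]
i=5 'c': node 9→1 (fail-walked)
i=6 'a': node 1→2
i=7 'c': node 2→3
i=8 'c': node 3→4  emit P0@[5:8],P4@[7:8]
i=9 'b': node 4→9 (fail-walked)  emit P3@[9:9]
i=10 'a': node 9→10  emit P2@[9:10]
i=11 'c': node 10→1 (fail-walked)
i=12 'b': node 1→9 (fail-walked)  emit P3@[12:12]
i=13 'a': node 9→10  emit P2@[12:13]
i=14 'a': node 10→6 (fail-walked)
i=15 'a': node 6→6 (fail-walked)
i=16 'a': node 6→6 (fail-walked)
i=17 'b': node 6→7  emit P3@[17:17]
i=18 'a': node 7→8  emit P1@[15:18],P2@[17:18]
i=19 'c': node 8→1 (fail-walked)
i=20 'c': node 1→11  emit P4@[19:20]
i=21 'a': node 11→2 (fail-walked)
i=22 'c': node 2→3
i=23 'c': node 3→4  emit P0@[20:23],P4@[22:23]
i=24 'a': node 4→2 (fail-walked)
i=25 'a': node 2→6 (fail-walked)
i=26 'b': node 6→7  emit P3@[26:26]
i=27 'a': node 7→8  emit P1@[24:27],P2@[26:27]
i=28 'c': node 8→1 (fail-walked)
i=29 'c': node 1→11  emit P4@[28:29]
i=30 'c': node 11→11 (fail-walked)  emit P4@[29:30]
i=31 'b': node 11→9 (fail-walked)  emit P3@[31:31]
i=32 'b': node 9→9 (fail-walked)  emit P3@[32:32]
i=33 'b': node 9→9 (fail-walked)  emit P3@[33:33]
i=34 'b': node 9→9 (fail-walked)  emit P3@[34:34]
i=35 'c': node 9→1 (fail-walked)
i=36 'c': node 1→11  emit P4@[35:36]
i=37 'b': node 11→9 (fail-walked)  emit P3@[37:37]
i=38 'c': node 9→1 (fail-walked)
i=39 'a': node 1→2
i=40 'c': node 2→3
i=41 'c': node 3→4  emit P0@[38:41],P4@[40:41]
i=42 'a': node 4→2 (fail-walked)
i=43 'a': node 2→6 (fail-walked)
i=44 'b': node 6→7  emit P3@[44:44]
i=45 'a': node 7→8  emit P1@[42:45],P2@[44:45]
i=46 'c': node 8→1 (fail-walked)

Matches: [[0,3],[1,2],[3,3],[4,3],[8,0],[8,4],[9,3],[10,2],[12,3],[13,2],[17,3],[18,1],[18,2],[20,4],[23,0],[23,4],[26,3],[27,1],[27,2],[29,4],[30,4],[31,3],[32,3],[33,3],[34,3],[36,4],[37,3],[41,0],[41,4],[44,3],[45,1],[45,2]]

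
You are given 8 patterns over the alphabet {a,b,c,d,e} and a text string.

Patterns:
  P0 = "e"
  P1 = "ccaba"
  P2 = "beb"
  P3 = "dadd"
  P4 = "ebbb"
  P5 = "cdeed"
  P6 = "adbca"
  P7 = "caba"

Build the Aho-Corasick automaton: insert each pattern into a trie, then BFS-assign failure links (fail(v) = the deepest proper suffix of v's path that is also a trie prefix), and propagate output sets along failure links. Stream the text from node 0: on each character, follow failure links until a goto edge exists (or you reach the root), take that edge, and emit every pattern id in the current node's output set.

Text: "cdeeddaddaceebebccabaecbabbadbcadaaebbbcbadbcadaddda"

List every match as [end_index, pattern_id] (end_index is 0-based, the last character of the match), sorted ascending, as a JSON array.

Construct AC machine:
Trie nodes:
  0='ε' goto a→21 b→7 c→2 d→10 e→1
  1='e' goto b→14  ←P0
  2='c' goto a→26 c→3 d→17
  3='cc' goto a→4
  4='cca' goto b→5
  5='ccab' goto a→6
  6='ccaba' goto ·  ←P1
  7='b' goto e→8
  8='be' goto b→9
  9='beb' goto ·  ←P2
  10='d' goto a→11
  11='da' goto d→12
  12='dad' goto d→13
  13='dadd' goto ·  ←P3
  14='eb' goto b→15
  15='ebb' goto b→16
  16='ebbb' goto ·  ←P4
  17='cd' goto e→18
  18='cde' goto e→19
  19='cdee' goto d→20
  20='cdeed' goto ·  ←P5
  21='a' goto d→22
  22='ad' goto b→23
  23='adb' goto c→24
  24='adbc' goto a→25
  25='adbca' goto ·  ←P6
  26='ca' goto b→27
  27='cab' goto a→28
  28='caba' goto ·  ←P7

Failure links (BFS by depth):
  n1('e'): parent n0 fail=0; on 'e' 0 → fail=0;  out {0}∪∅={0}
  n2('c'): parent n0 fail=0; on 'c' 0 → fail=0;  out ∅∪∅=∅
  n7('b'): parent n0 fail=0; on 'b' 0 → fail=0;  out ∅∪∅=∅
  n10('d'): parent n0 fail=0; on 'd' 0 → fail=0;  out ∅∪∅=∅
  n21('a'): parent n0 fail=0; on 'a' 0 → fail=0;  out ∅∪∅=∅
  n3('cc'): parent n2 fail=0; on 'c' 0 → fail=2;  out ∅∪∅=∅
  n8('be'): parent n7 fail=0; on 'e' 0 → fail=1;  out ∅∪{0}={0}
  n11('da'): parent n10 fail=0; on 'a' 0 → fail=21;  out ∅∪∅=∅
  n14('eb'): parent n1 fail=0; on 'b' 0 → fail=7;  out ∅∪∅=∅
  n17('cd'): parent n2 fail=0; on 'd' 0 → fail=10;  out ∅∪∅=∅
  n22('ad'): parent n21 fail=0; on 'd' 0 → fail=10;  out ∅∪∅=∅
  n26('ca'): parent n2 fail=0; on 'a' 0 → fail=21;  out ∅∪∅=∅
  n4('cca'): parent n3 fail=2; on 'a' 2 → fail=26;  out ∅∪∅=∅
  n9('beb'): parent n8 fail=1; on 'b' 1 → fail=14;  out {2}∪∅={2}
  n12('dad'): parent n11 fail=21; on 'd' 21 → fail=22;  out ∅∪∅=∅
  n15('ebb'): parent n14 fail=7; on 'b' 7→0 → fail=7;  out ∅∪∅=∅
  n18('cde'): parent n17 fail=10; on 'e' 10→0 → fail=1;  out ∅∪{0}={0}
  n23('adb'): parent n22 fail=10; on 'b' 10→0 → fail=7;  out ∅∪∅=∅
  n27('cab'): parent n26 fail=21; on 'b' 21→0 → fail=7;  out ∅∪∅=∅
  n5('ccab'): parent n4 fail=26; on 'b' 26 → fail=27;  out ∅∪∅=∅
  n13('dadd'): parent n12 fail=22; on 'd' 22→10→0 → fail=10;  out {3}∪∅={3}
  n16('ebbb'): parent n15 fail=7; on 'b' 7→0 → fail=7;  out {4}∪∅={4}
  n19('cdee'): parent n18 fail=1; on 'e' 1→0 → fail=1;  out ∅∪{0}={0}
  n24('adbc'): parent n23 fail=7; on 'c' 7→0 → fail=2;  out ∅∪∅=∅
  n28('caba'): parent n27 fail=7; on 'a' 7→0 → fail=21;  out {7}∪∅={7}
  n6('ccaba'): parent n5 fail=27; on 'a' 27 → fail=28;  out {1}∪{7}={1,7}
  n20('cdeed'): parent n19 fail=1; on 'd' 1→0 → fail=10;  out {5}∪∅={5}
  n25('adbca'): parent n24 fail=2; on 'a' 2 → fail=26;  out {6}∪∅={6}

Scan:
[0] read 'c'  n0⇒n2
[1] read 'd'  n2⇒n17
[2] read 'e'  n17⇒n18  → match P0@[2:2]
[3] read 'e'  n18⇒n19  → match P0@[3:3]
[4] read 'd'  n19⇒n20  → match P5@[0:4]
[5] read 'd'  n20⇒n10 (via fail)
[6] read 'a'  n10⇒n11
[7] read 'd'  n11⇒n12
[8] read 'd'  n12⇒n13  → match P3@[5:8]
[9] read 'a'  n13⇒n11 (via fail)
[10] read 'c'  n11⇒n2 (via fail)
[11] read 'e'  n2⇒n1 (via fail)  → match P0@[11:11]
[12] read 'e'  n1⇒n1 (via fail)  → match P0@[12:12]
[13] read 'b'  n1⇒n14
[14] read 'e'  n14⇒n8 (via fail)  → match P0@[14:14]
[15] read 'b'  n8⇒n9  → match P2@[13:15]
[16] read 'c'  n9⇒n2 (via fail)
[17] read 'c'  n2⇒n3
[18] read 'a'  n3⇒n4
[19] read 'b'  n4⇒n5
[20] read 'a'  n5⇒n6  → match P1@[16:20],P7@[17:20]
[21] read 'e'  n6⇒n1 (via fail)  → match P0@[21:21]
[22] read 'c'  n1⇒n2 (via fail)
[23] read 'b'  n2⇒n7 (via fail)
[24] read 'a'  n7⇒n21 (via fail)
[25] read 'b'  n21⇒n7 (via fail)
[26] read 'b'  n7⇒n7 (via fail)
[27] read 'a'  n7⇒n21 (via fail)
[28] read 'd'  n21⇒n22
[29] read 'b'  n22⇒n23
[30] read 'c'  n23⇒n24
[31] read 'a'  n24⇒n25  → match P6@[27:31]
[32] read 'd'  n25⇒n22 (via fail)
[33] read 'a'  n22⇒n11 (via fail)
[34] read 'a'  n11⇒n21 (via fail)
[35] read 'e'  n21⇒n1 (via fail)  → match P0@[35:35]
[36] read 'b'  n1⇒n14
[37] read 'b'  n14⇒n15
[38] read 'b'  n15⇒n16  → match P4@[35:38]
[39] read 'c'  n16⇒n2 (via fail)
[40] read 'b'  n2⇒n7 (via fail)
[41] read 'a'  n7⇒n21 (via fail)
[42] read 'd'  n21⇒n22
[43] read 'b'  n22⇒n23
[44] read 'c'  n23⇒n24
[45] read 'a'  n24⇒n25  → match P6@[41:45]
[46] read 'd'  n25⇒n22 (via fail)
[47] read 'a'  n22⇒n11 (via fail)
[48] read 'd'  n11⇒n12
[49] read 'd'  n12⇒n13  → match P3@[46:49]
[50] read 'd'  n13⇒n10 (via fail)
[51] read 'a'  n10⇒n11

All matches (sorted): [[2,0],[3,0],[4,5],[8,3],[11,0],[12,0],[14,0],[15,2],[20,1],[20,7],[21,0],[31,6],[35,0],[38,4],[45,6],[49,3]]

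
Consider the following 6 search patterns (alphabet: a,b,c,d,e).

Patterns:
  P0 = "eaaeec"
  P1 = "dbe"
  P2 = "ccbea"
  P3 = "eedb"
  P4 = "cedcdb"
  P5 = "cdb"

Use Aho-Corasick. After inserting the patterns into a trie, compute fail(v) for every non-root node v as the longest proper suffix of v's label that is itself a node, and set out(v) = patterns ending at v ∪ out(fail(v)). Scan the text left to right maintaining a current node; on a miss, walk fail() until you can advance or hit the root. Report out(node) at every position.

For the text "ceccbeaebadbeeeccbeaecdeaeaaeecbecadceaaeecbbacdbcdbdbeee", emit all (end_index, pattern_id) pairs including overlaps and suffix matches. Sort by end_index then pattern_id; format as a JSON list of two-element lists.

Build:
Trie nodes:
  n0 'ε': c→10 d→7 e→1
  n1 'e': a→2 e→15
  n2 'ea': a→3
  n3 'eaa': e→4
  n4 'eaae': e→5
  n5 'eaaee': c→6
  n6 'eaaeec': ·  [P0 ends]
  n7 'd': b→8
  n8 'db': e→9
  n9 'dbe': ·  [P1 ends]
  n10 'c': c→11 d→23 e→18
  n11 'cc': b→12
  n12 'ccb': e→13
  n13 'ccbe': a→14
  n14 'ccbea': ·  [P2 ends]
  n15 'ee': d→16
  n16 'eed': b→17
  n17 'eedb': ·  [P3 ends]
  n18 'ce': d→19
  n19 'ced': c→20
  n20 'cedc': d→21
  n21 'cedcd': b→22
  n22 'cedcdb': ·  [P4 ends]
  n23 'cd': b→24
  n24 'cdb': ·  [P5 ends]

Failure links (BFS by depth):
  n1('e'): parent n0 fail=0; on 'e' 0 → fail=0;  out ∅∪∅=∅
  n7('d'): parent n0 fail=0; on 'd' 0 → fail=0;  out ∅∪∅=∅
  n10('c'): parent n0 fail=0; on 'c' 0 → fail=0;  out ∅∪∅=∅
  n2('ea'): parent n1 fail=0; on 'a' 0 → fail=0;  out ∅∪∅=∅
  n8('db'): parent n7 fail=0; on 'b' 0 → fail=0;  out ∅∪∅=∅
  n11('cc'): parent n10 fail=0; on 'c' 0 → fail=10;  out ∅∪∅=∅
  n15('ee'): parent n1 fail=0; on 'e' 0 → fail=1;  out ∅∪∅=∅
  n18('ce'): parent n10 fail=0; on 'e' 0 → fail=1;  out ∅∪∅=∅
  n23('cd'): parent n10 fail=0; on 'd' 0 → fail=7;  out ∅∪∅=∅
  n3('eaa'): parent n2 fail=0; on 'a' 0 → fail=0;  out ∅∪∅=∅
  n9('dbe'): parent n8 fail=0; on 'e' 0 → fail=1;  out {1}∪∅={1}
  n12('ccb'): parent n11 fail=10; on 'b' 10→0 → fail=0;  out ∅∪∅=∅
  n16('eed'): parent n15 fail=1; on 'd' 1→0 → fail=7;  out ∅∪∅=∅
  n19('ced'): parent n18 fail=1; on 'd' 1→0 → fail=7;  out ∅∪∅=∅
  n24('cdb'): parent n23 fail=7; on 'b' 7 → fail=8;  out {5}∪∅={5}
  n4('eaae'): parent n3 fail=0; on 'e' 0 → fail=1;  out ∅∪∅=∅
  n13('ccbe'): parent n12 fail=0; on 'e' 0 → fail=1;  out ∅∪∅=∅
  n17('eedb'): parent n16 fail=7; on 'b' 7 → fail=8;  out {3}∪∅={3}
  n20('cedc'): parent n19 fail=7; on 'c' 7→0 → fail=10;  out ∅∪∅=∅
  n5('eaaee'): parent n4 fail=1; on 'e' 1 → fail=15;  out ∅∪∅=∅
  n14('ccbea'): parent n13 fail=1; on 'a' 1 → fail=2;  out {2}∪∅={2}
  n21('cedcd'): parent n20 fail=10; on 'd' 10 → fail=23;  out ∅∪∅=∅
  n6('eaaeec'): parent n5 fail=15; on 'c' 15→1→0 → fail=10;  out {0}∪∅={0}
  n22('cedcdb'): parent n21 fail=23; on 'b' 23 → fail=24;  out {4}∪{5}={4,5}

Run:
i=0 'c': node 0→10
i=1 'e': node 10→18
i=2 'c': node 18→10 ·f
i=3 'c': node 10→11
i=4 'b': node 11→12
i=5 'e': node 12→13
i=6 'a': node 13→14  → match P2@[2:6]
i=7 'e': node 14→1 ·f
i=8 'b': node 1→0 ·f
i=9 'a': node 0→0
i=10 'd': node 0→7
i=11 'b': node 7→8
i=12 'e': node 8→9  → match P1@[10:12]
i=13 'e': node 9→15 ·f
i=14 'e': node 15→15 ·f
i=15 'c': node 15→10 ·f
i=16 'c': node 10→11
i=17 'b': node 11→12
i=18 'e': node 12→13
i=19 'a': node 13→14  → match P2@[15:19]
i=20 'e': node 14→1 ·f
i=21 'c': node 1→10 ·f
i=22 'd': node 10→23
i=23 'e': node 23→1 ·f
i=24 'a': node 1→2
i=25 'e': node 2→1 ·f
i=26 'a': node 1→2
i=27 'a': node 2→3
i=28 'e': node 3→4
i=29 'e': node 4→5
i=30 'c': node 5→6  → match P0@[25:30]
i=31 'b': node 6→0 ·f
i=32 'e': node 0→1
i=33 'c': node 1→10 ·f
i=34 'a': node 10→0 ·f
i=35 'd': node 0→7
i=36 'c': node 7→10 ·f
i=37 'e': node 10→18
i=38 'a': node 18→2 ·f
i=39 'a': node 2→3
i=40 'e': node 3→4
i=41 'e': node 4→5
i=42 'c': node 5→6  → match P0@[37:42]
i=43 'b': node 6→0 ·f
i=44 'b': node 0→0
i=45 'a': node 0→0
i=46 'c': node 0→10
i=47 'd': node 10→23
i=48 'b': node 23→24  → match P5@[46:48]
i=49 'c': node 24→10 ·f
i=50 'd': node 10→23
i=51 'b': node 23→24  → match P5@[49:51]
i=52 'd': node 24→7 ·f
i=53 'b': node 7→8
i=54 'e': node 8→9  → match P1@[52:54]
i=55 'e': node 9→15 ·f
i=56 'e': node 15→15 ·f

Matches: [[6,2],[12,1],[19,2],[30,0],[42,0],[48,5],[51,5],[54,1]]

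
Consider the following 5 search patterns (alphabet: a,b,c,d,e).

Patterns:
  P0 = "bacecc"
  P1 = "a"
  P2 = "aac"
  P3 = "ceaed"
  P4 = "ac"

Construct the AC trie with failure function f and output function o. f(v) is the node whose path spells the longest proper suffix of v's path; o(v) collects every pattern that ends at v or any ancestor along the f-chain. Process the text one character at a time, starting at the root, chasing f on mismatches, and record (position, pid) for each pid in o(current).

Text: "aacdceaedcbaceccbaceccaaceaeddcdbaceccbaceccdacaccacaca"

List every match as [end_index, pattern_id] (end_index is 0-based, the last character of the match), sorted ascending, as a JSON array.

Build:
Trie nodes:
  0='ε' goto a→7 b→1 c→10
  1='b' goto a→2
  2='ba' goto c→3
  3='bac' goto e→4
  4='bace' goto c→5
  5='bacec' goto c→6
  6='bacecc' goto ·  ←P0
  7='a' goto a→8 c→15  ←P1
  8='aa' goto c→9
  9='aac' goto ·  ←P2
  10='c' goto e→11
  11='ce' goto a→12
  12='cea' goto e→13
  13='ceae' goto d→14
  14='ceaed' goto ·  ←P3
  15='ac' goto ·  ←P4

Failure links (BFS by depth):
  fail(1) 'b': from fail(0)=0 chase 'b': 0 ⇒ 0;  out=∅∪out(0)=∅
  fail(7) 'a': from fail(0)=0 chase 'a': 0 ⇒ 0;  out={1}∪out(0)={1}
  fail(10) 'c': from fail(0)=0 chase 'c': 0 ⇒ 0;  out=∅∪out(0)=∅
  fail(2) 'ba': from fail(1)=0 chase 'a': 0 ⇒ 7;  out=∅∪out(7)={1}
  fail(8) 'aa': from fail(7)=0 chase 'a': 0 ⇒ 7;  out=∅∪out(7)={1}
  fail(11) 'ce': from fail(10)=0 chase 'e': 0 ⇒ 0;  out=∅∪out(0)=∅
  fail(15) 'ac': from fail(7)=0 chase 'c': 0 ⇒ 10;  out={4}∪out(10)={4}
  fail(3) 'bac': from fail(2)=7 chase 'c': 7 ⇒ 15;  out=∅∪out(15)={4}
  fail(9) 'aac': from fail(8)=7 chase 'c': 7 ⇒ 15;  out={2}∪out(15)={2,4}
  fail(12) 'cea': from fail(11)=0 chase 'a': 0 ⇒ 7;  out=∅∪out(7)={1}
  fail(4) 'bace': from fail(3)=15 chase 'e': 15→10 ⇒ 11;  out=∅∪out(11)=∅
  fail(13) 'ceae': from fail(12)=7 chase 'e': 7→0 ⇒ 0;  out=∅∪out(0)=∅
  fail(5) 'bacec': from fail(4)=11 chase 'c': 11→0 ⇒ 10;  out=∅∪out(10)=∅
  fail(14) 'ceaed': from fail(13)=0 chase 'd': 0 ⇒ 0;  out={3}∪out(0)={3}
  fail(6) 'bacecc': from fail(5)=10 chase 'c': 10→0 ⇒ 10;  out={0}∪out(10)={0}

Text stream:
pos 0 'a': at 7  → match P1@[0:0]
pos 1 'a': at 8  → match P1@[1:1]
pos 2 'c': at 9  → match P2@[0:2],P4@[1:2]
pos 3 'd': at 0 ·f
pos 4 'c': at 10
pos 5 'e': at 11
pos 6 'a': at 12  → match P1@[6:6]
pos 7 'e': at 13
pos 8 'd': at 14  → match P3@[4:8]
pos 9 'c': at 10 ·f
pos 10 'b': at 1 ·f
pos 11 'a': at 2  → match P1@[11:11]
pos 12 'c': at 3  → match P4@[11:12]
pos 13 'e': at 4
pos 14 'c': at 5
pos 15 'c': at 6  → match P0@[10:15]
pos 16 'b': at 1 ·f
pos 17 'a': at 2  → match P1@[17:17]
pos 18 'c': at 3  → match P4@[17:18]
pos 19 'e': at 4
pos 20 'c': at 5
pos 21 'c': at 6  → match P0@[16:21]
pos 22 'a': at 7 ·f  → match P1@[22:22]
pos 23 'a': at 8  → match P1@[23:23]
pos 24 'c': at 9  → match P2@[22:24],P4@[23:24]
pos 25 'e': at 11 ·f
pos 26 'a': at 12  → match P1@[26:26]
pos 27 'e': at 13
pos 28 'd': at 14  → match P3@[24:28]
pos 29 'd': at 0 ·f
pos 30 'c': at 10
pos 31 'd': at 0 ·f
pos 32 'b': at 1
pos 33 'a': at 2  → match P1@[33:33]
pos 34 'c': at 3  → match P4@[33:34]
pos 35 'e': at 4
pos 36 'c': at 5
pos 37 'c': at 6  → match P0@[32:37]
pos 38 'b': at 1 ·f
pos 39 'a': at 2  → match P1@[39:39]
pos 40 'c': at 3  → match P4@[39:40]
pos 41 'e': at 4
pos 42 'c': at 5
pos 43 'c': at 6  → match P0@[38:43]
pos 44 'd': at 0 ·f
pos 45 'a': at 7  → match P1@[45:45]
pos 46 'c': at 15  → match P4@[45:46]
pos 47 'a': at 7 ·f  → match P1@[47:47]
pos 48 'c': at 15  → match P4@[47:48]
pos 49 'c': at 10 ·f
pos 50 'a': at 7 ·f  → match P1@[50:50]
pos 51 'c': at 15  → match P4@[50:51]
pos 52 'a': at 7 ·f  → match P1@[52:52]
pos 53 'c': at 15  → match P4@[52:53]
pos 54 'a': at 7 ·f  → match P1@[54:54]

Result: [[0,1],[1,1],[2,2],[2,4],[6,1],[8,3],[11,1],[12,4],[15,0],[17,1],[18,4],[21,0],[22,1],[23,1],[24,2],[24,4],[26,1],[28,3],[33,1],[34,4],[37,0],[39,1],[40,4],[43,0],[45,1],[46,4],[47,1],[48,4],[50,1],[51,4],[52,1],[53,4],[54,1]]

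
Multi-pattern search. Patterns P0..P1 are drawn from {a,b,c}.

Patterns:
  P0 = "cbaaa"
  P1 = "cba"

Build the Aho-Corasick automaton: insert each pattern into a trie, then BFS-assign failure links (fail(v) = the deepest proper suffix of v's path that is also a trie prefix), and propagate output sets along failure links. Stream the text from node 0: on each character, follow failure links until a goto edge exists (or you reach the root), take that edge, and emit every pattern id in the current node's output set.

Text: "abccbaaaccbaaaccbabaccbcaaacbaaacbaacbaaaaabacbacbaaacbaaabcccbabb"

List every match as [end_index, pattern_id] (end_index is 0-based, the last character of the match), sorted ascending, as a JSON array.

Build:
Trie (insert patterns):
  0='ε' goto c→1
  1='c' goto b→2
  2='cb' goto a→3
  3='cba' goto a→4  ←P1
  4='cbaa' goto a→5
  5='cbaaa' goto ·  ←P0

BFS fail/out derivation:
  n1('c'): parent n0 fail=0; on 'c' 0 → fail=0;  out ∅∪∅=∅
  n2('cb'): parent n1 fail=0; on 'b' 0 → fail=0;  out ∅∪∅=∅
  n3('cba'): parent n2 fail=0; on 'a' 0 → fail=0;  out {1}∪∅={1}
  n4('cbaa'): parent n3 fail=0; on 'a' 0 → fail=0;  out ∅∪∅=∅
  n5('cbaaa'): parent n4 fail=0; on 'a' 0 → fail=0;  out {0}∪∅={0}

Run:
pos 0 'a': at 0
pos 1 'b': at 0
pos 2 'c': at 1
pos 3 'c': at 1 ·f
pos 4 'b': at 2
pos 5 'a': at 3  emit P1@[3:5]
pos 6 'a': at 4
pos 7 'a': at 5  emit P0@[3:7]
pos 8 'c': at 1 ·f
pos 9 'c': at 1 ·f
pos 10 'b': at 2
pos 11 'a': at 3  emit P1@[9:11]
pos 12 'a': at 4
pos 13 'a': at 5  emit P0@[9:13]
pos 14 'c': at 1 ·f
pos 15 'c': at 1 ·f
pos 16 'b': at 2
pos 17 'a': at 3  emit P1@[15:17]
pos 18 'b': at 0 ·f
pos 19 'a': at 0
pos 20 'c': at 1
pos 21 'c': at 1 ·f
pos 22 'b': at 2
pos 23 'c': at 1 ·f
pos 24 'a': at 0 ·f
pos 25 'a': at 0
pos 26 'a': at 0
pos 27 'c': at 1
pos 28 'b': at 2
pos 29 'a': at 3  emit P1@[27:29]
pos 30 'a': at 4
pos 31 'a': at 5  emit P0@[27:31]
pos 32 'c': at 1 ·f
pos 33 'b': at 2
pos 34 'a': at 3  emit P1@[32:34]
pos 35 'a': at 4
pos 36 'c': at 1 ·f
pos 37 'b': at 2
pos 38 'a': at 3  emit P1@[36:38]
pos 39 'a': at 4
pos 40 'a': at 5  emit P0@[36:40]
pos 41 'a': at 0 ·f
pos 42 'a': at 0
pos 43 'b': at 0
pos 44 'a': at 0
pos 45 'c': at 1
pos 46 'b': at 2
pos 47 'a': at 3  emit P1@[45:47]
pos 48 'c': at 1 ·f
pos 49 'b': at 2
pos 50 'a': at 3  emit P1@[48:50]
pos 51 'a': at 4
pos 52 'a': at 5  emit P0@[48:52]
pos 53 'c': at 1 ·f
pos 54 'b': at 2
pos 55 'a': at 3  emit P1@[53:55]
pos 56 'a': at 4
pos 57 'a': at 5  emit P0@[53:57]
pos 58 'b': at 0 ·f
pos 59 'c': at 1
pos 60 'c': at 1 ·f
pos 61 'c': at 1 ·f
pos 62 'b': at 2
pos 63 'a': at 3  emit P1@[61:63]
pos 64 'b': at 0 ·f
pos 65 'b': at 0

All matches (sorted): [[5,1],[7,0],[11,1],[13,0],[17,1],[29,1],[31,0],[34,1],[38,1],[40,0],[47,1],[50,1],[52,0],[55,1],[57,0],[63,1]]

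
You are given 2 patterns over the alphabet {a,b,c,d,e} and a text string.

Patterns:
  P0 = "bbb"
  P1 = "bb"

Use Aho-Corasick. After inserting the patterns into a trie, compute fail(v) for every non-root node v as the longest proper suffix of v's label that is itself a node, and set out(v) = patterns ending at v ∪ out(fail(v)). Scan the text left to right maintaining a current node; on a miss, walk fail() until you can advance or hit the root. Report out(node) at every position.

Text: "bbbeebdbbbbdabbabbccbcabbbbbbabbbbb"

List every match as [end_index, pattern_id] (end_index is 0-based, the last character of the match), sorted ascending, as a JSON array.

Build automaton:
Trie nodes:
  n0 'ε': b→1
  n1 'b': b→2
  n2 'bb': b→3  ←P1
  n3 'bbb': ·  ←P0

BFS fail/out derivation:
  fail(1) 'b': from fail(0)=0 chase 'b': 0 ⇒ 0;  out=∅∪out(0)=∅
  fail(2) 'bb': from fail(1)=0 chase 'b': 0 ⇒ 1;  out={1}∪out(1)={1}
  fail(3) 'bbb': from fail(2)=1 chase 'b': 1 ⇒ 2;  out={0}∪out(2)={0,1}

Scan:
[0] read 'b'  n0⇒n1
[1] read 'b'  n1⇒n2  ** P1@[0:1]
[2] read 'b'  n2⇒n3  ** P0@[0:2],P1@[1:2]
[3] read 'e'  n3⇒n0 (via fail)
[4] read 'e'  n0⇒n0
[5] read 'b'  n0⇒n1
[6] read 'd'  n1⇒n0 (via fail)
[7] read 'b'  n0⇒n1
[8] read 'b'  n1⇒n2  ** P1@[7:8]
[9] read 'b'  n2⇒n3  ** P0@[7:9],P1@[8:9]
[10] read 'b'  n3⇒n3 (via fail)  ** P0@[8:10],P1@[9:10]
[11] read 'd'  n3⇒n0 (via fail)
[12] read 'a'  n0⇒n0
[13] read 'b'  n0⇒n1
[14] read 'b'  n1⇒n2  ** P1@[13:14]
[15] read 'a'  n2⇒n0 (via fail)
[16] read 'b'  n0⇒n1
[17] read 'b'  n1⇒n2  ** P1@[16:17]
[18] read 'c'  n2⇒n0 (via fail)
[19] read 'c'  n0⇒n0
[20] read 'b'  n0⇒n1
[21] read 'c'  n1⇒n0 (via fail)
[22] read 'a'  n0⇒n0
[23] read 'b'  n0⇒n1
[24] read 'b'  n1⇒n2  ** P1@[23:24]
[25] read 'b'  n2⇒n3  ** P0@[23:25],P1@[24:25]
[26] read 'b'  n3⇒n3 (via fail)  ** P0@[24:26],P1@[25:26]
[27] read 'b'  n3⇒n3 (via fail)  ** P0@[25:27],P1@[26:27]
[28] read 'b'  n3⇒n3 (via fail)  ** P0@[26:28],P1@[27:28]
[29] read 'a'  n3⇒n0 (via fail)
[30] read 'b'  n0⇒n1
[31] read 'b'  n1⇒n2  ** P1@[30:31]
[32] read 'b'  n2⇒n3  ** P0@[30:32],P1@[31:32]
[33] read 'b'  n3⇒n3 (via fail)  ** P0@[31:33],P1@[32:33]
[34] read 'b'  n3⇒n3 (via fail)  ** P0@[32:34],P1@[33:34]

Result: [[1,1],[2,0],[2,1],[8,1],[9,0],[9,1],[10,0],[10,1],[14,1],[17,1],[24,1],[25,0],[25,1],[26,0],[26,1],[27,0],[27,1],[28,0],[28,1],[31,1],[32,0],[32,1],[33,0],[33,1],[34,0],[34,1]]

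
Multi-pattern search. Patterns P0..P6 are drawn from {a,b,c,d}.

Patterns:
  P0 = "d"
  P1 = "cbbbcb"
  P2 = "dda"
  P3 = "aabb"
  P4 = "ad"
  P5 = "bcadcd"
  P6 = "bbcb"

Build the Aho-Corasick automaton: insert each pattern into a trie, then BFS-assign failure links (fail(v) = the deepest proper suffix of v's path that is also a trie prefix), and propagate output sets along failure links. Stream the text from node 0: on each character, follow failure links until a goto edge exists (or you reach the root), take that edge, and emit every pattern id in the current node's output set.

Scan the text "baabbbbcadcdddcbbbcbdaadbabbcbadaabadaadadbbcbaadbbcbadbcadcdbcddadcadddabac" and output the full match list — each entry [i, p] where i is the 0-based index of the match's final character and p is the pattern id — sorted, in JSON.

Construct AC machine:
Trie (insert patterns):
  0='ε' goto a→10 b→15 c→2 d→1
  1='d' goto d→8  [P0 ends]
  2='c' goto b→3
  3='cb' goto b→4
  4='cbb' goto b→5
  5='cbbb' goto c→6
  6='cbbbc' goto b→7
  7='cbbbcb' goto ·  [P1 ends]
  8='dd' goto a→9
  9='dda' goto ·  [P2 ends]
  10='a' goto a→11 d→14
  11='aa' goto b→12
  12='aab' goto b→13
  13='aabb' goto ·  [P3 ends]
  14='ad' goto ·  [P4 ends]
  15='b' goto b→21 c→16
  16='bc' goto a→17
  17='bca' goto d→18
  18='bcad' goto c→19
  19='bcadc' goto d→20
  20='bcadcd' goto ·  [P5 ends]
  21='bb' goto c→22
  22='bbc' goto b→23
  23='bbcb' goto ·  [P6 ends]

Failure links (BFS by depth):
  n1('d'): parent n0 fail=0; on 'd' 0 → fail=0;  out {0}∪∅={0}
  n2('c'): parent n0 fail=0; on 'c' 0 → fail=0;  out ∅∪∅=∅
  n10('a'): parent n0 fail=0; on 'a' 0 → fail=0;  out ∅∪∅=∅
  n15('b'): parent n0 fail=0; on 'b' 0 → fail=0;  out ∅∪∅=∅
  n3('cb'): parent n2 fail=0; on 'b' 0 → fail=15;  out ∅∪∅=∅
  n8('dd'): parent n1 fail=0; on 'd' 0 → fail=1;  out ∅∪{0}={0}
  n11('aa'): parent n10 fail=0; on 'a' 0 → fail=10;  out ∅∪∅=∅
  n14('ad'): parent n10 fail=0; on 'd' 0 → fail=1;  out {4}∪{0}={0,4}
  n16('bc'): parent n15 fail=0; on 'c' 0 → fail=2;  out ∅∪∅=∅
  n21('bb'): parent n15 fail=0; on 'b' 0 → fail=15;  out ∅∪∅=∅
  n4('cbb'): parent n3 fail=15; on 'b' 15 → fail=21;  out ∅∪∅=∅
  n9('dda'): parent n8 fail=1; on 'a' 1→0 → fail=10;  out {2}∪∅={2}
  n12('aab'): parent n11 fail=10; on 'b' 10→0 → fail=15;  out ∅∪∅=∅
  n17('bca'): parent n16 fail=2; on 'a' 2→0 → fail=10;  out ∅∪∅=∅
  n22('bbc'): parent n21 fail=15; on 'c' 15 → fail=16;  out ∅∪∅=∅
  n5('cbbb'): parent n4 fail=21; on 'b' 21→15 → fail=21;  out ∅∪∅=∅
  n13('aabb'): parent n12 fail=15; on 'b' 15 → fail=21;  out {3}∪∅={3}
  n18('bcad'): parent n17 fail=10; on 'd' 10 → fail=14;  out ∅∪{0,4}={0,4}
  n23('bbcb'): parent n22 fail=16; on 'b' 16→2 → fail=3;  out {6}∪∅={6}
  n6('cbbbc'): parent n5 fail=21; on 'c' 21 → fail=22;  out ∅∪∅=∅
  n19('bcadc'): parent n18 fail=14; on 'c' 14→1→0 → fail=2;  out ∅∪∅=∅
  n7('cbbbcb'): parent n6 fail=22; on 'b' 22 → fail=23;  out {1}∪{6}={1,6}
  n20('bcadcd'): parent n19 fail=2; on 'd' 2→0 → fail=1;  out {5}∪{0}={0,5}

Scan:
i=0 'b': node 0→15
i=1 'a': node 15→10 (via fail)
i=2 'a': node 10→11
i=3 'b': node 11→12
i=4 'b': node 12→13  ** P3@[1:4]
i=5 'b': node 13→21 (via fail)
i=6 'b': node 21→21 (via fail)
i=7 'c': node 21→22
i=8 'a': node 22→17 (via fail)
i=9 'd': node 17→18  ** P0@[9:9],P4@[8:9]
i=10 'c': node 18→19
i=11 'd': node 19→20  ** P0@[11:11],P5@[6:11]
i=12 'd': node 20→8 (via fail)  ** P0@[12:12]
i=13 'd': node 8→8 (via fail)  ** P0@[13:13]
i=14 'c': node 8→2 (via fail)
i=15 'b': node 2→3
i=16 'b': node 3→4
i=17 'b': node 4→5
i=18 'c': node 5→6
i=19 'b': node 6→7  ** P1@[14:19],P6@[16:19]
i=20 'd': node 7→1 (via fail)  ** P0@[20:20]
i=21 'a': node 1→10 (via fail)
i=22 'a': node 10→11
i=23 'd': node 11→14 (via fail)  ** P0@[23:23],P4@[22:23]
i=24 'b': node 14→15 (via fail)
i=25 'a': node 15→10 (via fail)
i=26 'b': node 10→15 (via fail)
i=27 'b': node 15→21
i=28 'c': node 21→22
i=29 'b': node 22→23  ** P6@[26:29]
i=30 'a': node 23→10 (via fail)
i=31 'd': node 10→14  ** P0@[31:31],P4@[30:31]
i=32 'a': node 14→10 (via fail)
i=33 'a': node 10→11
i=34 'b': node 11→12
i=35 'a': node 12→10 (via fail)
i=36 'd': node 10→14  ** P0@[36:36],P4@[35:36]
i=37 'a': node 14→10 (via fail)
i=38 'a': node 10→11
i=39 'd': node 11→14 (via fail)  ** P0@[39:39],P4@[38:39]
i=40 'a': node 14→10 (via fail)
i=41 'd': node 10→14  ** P0@[41:41],P4@[40:41]
i=42 'b': node 14→15 (via fail)
i=43 'b': node 15→21
i=44 'c': node 21→22
i=45 'b': node 22→23  ** P6@[42:45]
i=46 'a': node 23→10 (via fail)
i=47 'a': node 10→11
i=48 'd': node 11→14 (via fail)  ** P0@[48:48],P4@[47:48]
i=49 'b': node 14→15 (via fail)
i=50 'b': node 15→21
i=51 'c': node 21→22
i=52 'b': node 22→23  ** P6@[49:52]
i=53 'a': node 23→10 (via fail)
i=54 'd': node 10→14  ** P0@[54:54],P4@[53:54]
i=55 'b': node 14→15 (via fail)
i=56 'c': node 15→16
i=57 'a': node 16→17
i=58 'd': node 17→18  ** P0@[58:58],P4@[57:58]
i=59 'c': node 18→19
i=60 'd': node 19→20  ** P0@[60:60],P5@[55:60]
i=61 'b': node 20→15 (via fail)
i=62 'c': node 15→16
i=63 'd': node 16→1 (via fail)  ** P0@[63:63]
i=64 'd': node 1→8  ** P0@[64:64]
i=65 'a': node 8→9  ** P2@[63:65]
i=66 'd': node 9→14 (via fail)  ** P0@[66:66],P4@[65:66]
i=67 'c': node 14→2 (via fail)
i=68 'a': node 2→10 (via fail)
i=69 'd': node 10→14  ** P0@[69:69],P4@[68:69]
i=70 'd': node 14→8 (via fail)  ** P0@[70:70]
i=71 'd': node 8→8 (via fail)  ** P0@[71:71]
i=72 'a': node 8→9  ** P2@[70:72]
i=73 'b': node 9→15 (via fail)
i=74 'a': node 15→10 (via fail)
i=75 'c': node 10→2 (via fail)

Matches: [[4,3],[9,0],[9,4],[11,0],[11,5],[12,0],[13,0],[19,1],[19,6],[20,0],[23,0],[23,4],[29,6],[31,0],[31,4],[36,0],[36,4],[39,0],[39,4],[41,0],[41,4],[45,6],[48,0],[48,4],[52,6],[54,0],[54,4],[58,0],[58,4],[60,0],[60,5],[63,0],[64,0],[65,2],[66,0],[66,4],[69,0],[69,4],[70,0],[71,0],[72,2]]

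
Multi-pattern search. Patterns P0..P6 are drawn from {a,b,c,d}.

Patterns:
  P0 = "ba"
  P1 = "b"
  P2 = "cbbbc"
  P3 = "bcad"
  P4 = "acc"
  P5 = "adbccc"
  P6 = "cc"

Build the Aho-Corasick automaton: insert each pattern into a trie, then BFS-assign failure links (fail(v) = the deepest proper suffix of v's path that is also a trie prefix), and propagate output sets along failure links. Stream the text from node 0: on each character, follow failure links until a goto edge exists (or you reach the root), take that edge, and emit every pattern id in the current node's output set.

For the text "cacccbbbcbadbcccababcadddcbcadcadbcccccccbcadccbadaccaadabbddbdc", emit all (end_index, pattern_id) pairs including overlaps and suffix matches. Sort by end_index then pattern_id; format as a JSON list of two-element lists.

Construct AC machine:
Trie nodes:
  n0 'ε': a→11 b→1 c→3
  n1 'b': a→2 c→8  ←P1
  n2 'ba': ·  ←P0
  n3 'c': b→4 c→19
  n4 'cb': b→5
  n5 'cbb': b→6
  n6 'cbbb': c→7
  n7 'cbbbc': ·  ←P2
  n8 'bc': a→9
  n9 'bca': d→10
  n10 'bcad': ·  ←P3
  n11 'a': c→12 d→14
  n12 'ac': c→13
  n13 'acc': ·  ←P4
  n14 'ad': b→15
  n15 'adb': c→16
  n16 'adbc': c→17
  n17 'adbcc': c→18
  n18 'adbccc': ·  ←P5
  n19 'cc': ·  ←P6

Failure links (BFS by depth):
  n1('b'): parent n0 fail=0; on 'b' 0 → fail=0;  out {1}∪∅={1}
  n3('c'): parent n0 fail=0; on 'c' 0 → fail=0;  out ∅∪∅=∅
  n11('a'): parent n0 fail=0; on 'a' 0 → fail=0;  out ∅∪∅=∅
  n2('ba'): parent n1 fail=0; on 'a' 0 → fail=11;  out {0}∪∅={0}
  n4('cb'): parent n3 fail=0; on 'b' 0 → fail=1;  out ∅∪{1}={1}
  n8('bc'): parent n1 fail=0; on 'c' 0 → fail=3;  out ∅∪∅=∅
  n12('ac'): parent n11 fail=0; on 'c' 0 → fail=3;  out ∅∪∅=∅
  n14('ad'): parent n11 fail=0; on 'd' 0 → fail=0;  out ∅∪∅=∅
  n19('cc'): parent n3 fail=0; on 'c' 0 → fail=3;  out {6}∪∅={6}
  n5('cbb'): parent n4 fail=1; on 'b' 1→0 → fail=1;  out ∅∪{1}={1}
  n9('bca'): parent n8 fail=3; on 'a' 3→0 → fail=11;  out ∅∪∅=∅
  n13('acc'): parent n12 fail=3; on 'c' 3 → fail=19;  out {4}∪{6}={4,6}
  n15('adb'): parent n14 fail=0; on 'b' 0 → fail=1;  out ∅∪{1}={1}
  n6('cbbb'): parent n5 fail=1; on 'b' 1→0 → fail=1;  out ∅∪{1}={1}
  n10('bcad'): parent n9 fail=11; on 'd' 11 → fail=14;  out {3}∪∅={3}
  n16('adbc'): parent n15 fail=1; on 'c' 1 → fail=8;  out ∅∪∅=∅
  n7('cbbbc'): parent n6 fail=1; on 'c' 1 → fail=8;  out {2}∪∅={2}
  n17('adbcc'): parent n16 fail=8; on 'c' 8→3 → fail=19;  out ∅∪{6}={6}
  n18('adbccc'): parent n17 fail=19; on 'c' 19→3 → fail=19;  out {5}∪{6}={5,6}

Scan:
pos 0 'c': at 3
pos 1 'a': at 11 ·f
pos 2 'c': at 12
pos 3 'c': at 13  ** P4@[1:3],P6@[2:3]
pos 4 'c': at 19 ·f  ** P6@[3:4]
pos 5 'b': at 4 ·f  ** P1@[5:5]
pos 6 'b': at 5  ** P1@[6:6]
pos 7 'b': at 6  ** P1@[7:7]
pos 8 'c': at 7  ** P2@[4:8]
pos 9 'b': at 4 ·f  ** P1@[9:9]
pos 10 'a': at 2 ·f  ** P0@[9:10]
pos 11 'd': at 14 ·f
pos 12 'b': at 15  ** P1@[12:12]
pos 13 'c': at 16
pos 14 'c': at 17  ** P6@[13:14]
pos 15 'c': at 18  ** P5@[10:15],P6@[14:15]
pos 16 'a': at 11 ·f
pos 17 'b': at 1 ·f  ** P1@[17:17]
pos 18 'a': at 2  ** P0@[17:18]
pos 19 'b': at 1 ·f  ** P1@[19:19]
pos 20 'c': at 8
pos 21 'a': at 9
pos 22 'd': at 10  ** P3@[19:22]
pos 23 'd': at 0 ·f
pos 24 'd': at 0
pos 25 'c': at 3
pos 26 'b': at 4  ** P1@[26:26]
pos 27 'c': at 8 ·f
pos 28 'a': at 9
pos 29 'd': at 10  ** P3@[26:29]
pos 30 'c': at 3 ·f
pos 31 'a': at 11 ·f
pos 32 'd': at 14
pos 33 'b': at 15  ** P1@[33:33]
pos 34 'c': at 16
pos 35 'c': at 17  ** P6@[34:35]
pos 36 'c': at 18  ** P5@[31:36],P6@[35:36]
pos 37 'c': at 19 ·f  ** P6@[36:37]
pos 38 'c': at 19 ·f  ** P6@[37:38]
pos 39 'c': at 19 ·f  ** P6@[38:39]
pos 40 'c': at 19 ·f  ** P6@[39:40]
pos 41 'b': at 4 ·f  ** P1@[41:41]
pos 42 'c': at 8 ·f
pos 43 'a': at 9
pos 44 'd': at 10  ** P3@[41:44]
pos 45 'c': at 3 ·f
pos 46 'c': at 19  ** P6@[45:46]
pos 47 'b': at 4 ·f  ** P1@[47:47]
pos 48 'a': at 2 ·f  ** P0@[47:48]
pos 49 'd': at 14 ·f
pos 50 'a': at 11 ·f
pos 51 'c': at 12
pos 52 'c': at 13  ** P4@[50:52],P6@[51:52]
pos 53 'a': at 11 ·f
pos 54 'a': at 11 ·f
pos 55 'd': at 14
pos 56 'a': at 11 ·f
pos 57 'b': at 1 ·f  ** P1@[57:57]
pos 58 'b': at 1 ·f  ** P1@[58:58]
pos 59 'd': at 0 ·f
pos 60 'd': at 0
pos 61 'b': at 1  ** P1@[61:61]
pos 62 'd': at 0 ·f
pos 63 'c': at 3

All matches (sorted): [[3,4],[3,6],[4,6],[5,1],[6,1],[7,1],[8,2],[9,1],[10,0],[12,1],[14,6],[15,5],[15,6],[17,1],[18,0],[19,1],[22,3],[26,1],[29,3],[33,1],[35,6],[36,5],[36,6],[37,6],[38,6],[39,6],[40,6],[41,1],[44,3],[46,6],[47,1],[48,0],[52,4],[52,6],[57,1],[58,1],[61,1]]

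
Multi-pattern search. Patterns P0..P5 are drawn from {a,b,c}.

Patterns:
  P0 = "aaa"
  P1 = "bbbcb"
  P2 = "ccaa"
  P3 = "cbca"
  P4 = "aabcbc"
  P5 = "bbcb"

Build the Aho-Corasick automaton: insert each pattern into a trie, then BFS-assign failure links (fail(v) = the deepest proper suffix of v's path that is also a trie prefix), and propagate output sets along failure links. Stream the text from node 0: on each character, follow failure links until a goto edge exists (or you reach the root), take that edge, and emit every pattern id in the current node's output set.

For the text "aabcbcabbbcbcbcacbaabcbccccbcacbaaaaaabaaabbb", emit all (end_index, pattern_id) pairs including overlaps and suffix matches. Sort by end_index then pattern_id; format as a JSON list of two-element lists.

Construct AC machine:
Trie (insert patterns):
  n0 'ε': a→1 b→4 c→9
  n1 'a': a→2
  n2 'aa': a→3 b→16
  n3 'aaa': ·  ←P0
  n4 'b': b→5
  n5 'bb': b→6 c→20
  n6 'bbb': c→7
  n7 'bbbc': b→8
  n8 'bbbcb': ·  ←P1
  n9 'c': b→13 c→10
  n10 'cc': a→11
  n11 'cca': a→12
  n12 'ccaa': ·  ←P2
  n13 'cb': c→14
  n14 'cbc': a→15
  n15 'cbca': ·  ←P3
  n16 'aab': c→17
  n17 'aabc': b→18
  n18 'aabcb': c→19
  n19 'aabcbc': ·  ←P4
  n20 'bbc': b→21
  n21 'bbcb': ·  ←P5

BFS fail/out derivation:
  fail(1) 'a': from fail(0)=0 chase 'a': 0 ⇒ 0;  out=∅∪out(0)=∅
  fail(4) 'b': from fail(0)=0 chase 'b': 0 ⇒ 0;  out=∅∪out(0)=∅
  fail(9) 'c': from fail(0)=0 chase 'c': 0 ⇒ 0;  out=∅∪out(0)=∅
  fail(2) 'aa': from fail(1)=0 chase 'a': 0 ⇒ 1;  out=∅∪out(1)=∅
  fail(5) 'bb': from fail(4)=0 chase 'b': 0 ⇒ 4;  out=∅∪out(4)=∅
  fail(10) 'cc': from fail(9)=0 chase 'c': 0 ⇒ 9;  out=∅∪out(9)=∅
  fail(13) 'cb': from fail(9)=0 chase 'b': 0 ⇒ 4;  out=∅∪out(4)=∅
  fail(3) 'aaa': from fail(2)=1 chase 'a': 1 ⇒ 2;  out={0}∪out(2)={0}
  fail(6) 'bbb': from fail(5)=4 chase 'b': 4 ⇒ 5;  out=∅∪out(5)=∅
  fail(11) 'cca': from fail(10)=9 chase 'a': 9→0 ⇒ 1;  out=∅∪out(1)=∅
  fail(14) 'cbc': from fail(13)=4 chase 'c': 4→0 ⇒ 9;  out=∅∪out(9)=∅
  fail(16) 'aab': from fail(2)=1 chase 'b': 1→0 ⇒ 4;  out=∅∪out(4)=∅
  fail(20) 'bbc': from fail(5)=4 chase 'c': 4→0 ⇒ 9;  out=∅∪out(9)=∅
  fail(7) 'bbbc': from fail(6)=5 chase 'c': 5 ⇒ 20;  out=∅∪out(20)=∅
  fail(12) 'ccaa': from fail(11)=1 chase 'a': 1 ⇒ 2;  out={2}∪out(2)={2}
  fail(15) 'cbca': from fail(14)=9 chase 'a': 9→0 ⇒ 1;  out={3}∪out(1)={3}
  fail(17) 'aabc': from fail(16)=4 chase 'c': 4→0 ⇒ 9;  out=∅∪out(9)=∅
  fail(21) 'bbcb': from fail(20)=9 chase 'b': 9 ⇒ 13;  out={5}∪out(13)={5}
  fail(8) 'bbbcb': from fail(7)=20 chase 'b': 20 ⇒ 21;  out={1}∪out(21)={1,5}
  fail(18) 'aabcb': from fail(17)=9 chase 'b': 9 ⇒ 13;  out=∅∪out(13)=∅
  fail(19) 'aabcbc': from fail(18)=13 chase 'c': 13 ⇒ 14;  out={4}∪out(14)={4}

Scan:
[0] read 'a'  n0⇒n1
[1] read 'a'  n1⇒n2
[2] read 'b'  n2⇒n16
[3] read 'c'  n16⇒n17
[4] read 'b'  n17⇒n18
[5] read 'c'  n18⇒n19  → match P4@[0:5]
[6] read 'a'  n19⇒n15 ·f  → match P3@[3:6]
[7] read 'b'  n15⇒n4 ·f
[8] read 'b'  n4⇒n5
[9] read 'b'  n5⇒n6
[10] read 'c'  n6⇒n7
[11] read 'b'  n7⇒n8  → match P1@[7:11],P5@[8:11]
[12] read 'c'  n8⇒n14 ·f
[13] read 'b'  n14⇒n13 ·f
[14] read 'c'  n13⇒n14
[15] read 'a'  n14⇒n15  → match P3@[12:15]
[16] read 'c'  n15⇒n9 ·f
[17] read 'b'  n9⇒n13
[18] read 'a'  n13⇒n1 ·f
[19] read 'a'  n1⇒n2
[20] read 'b'  n2⇒n16
[21] read 'c'  n16⇒n17
[22] read 'b'  n17⇒n18
[23] read 'c'  n18⇒n19  → match P4@[18:23]
[24] read 'c'  n19⇒n10 ·f
[25] read 'c'  n10⇒n10 ·f
[26] read 'c'  n10⇒n10 ·f
[27] read 'b'  n10⇒n13 ·f
[28] read 'c'  n13⇒n14
[29] read 'a'  n14⇒n15  → match P3@[26:29]
[30] read 'c'  n15⇒n9 ·f
[31] read 'b'  n9⇒n13
[32] read 'a'  n13⇒n1 ·f
[33] read 'a'  n1⇒n2
[34] read 'a'  n2⇒n3  → match P0@[32:34]
[35] read 'a'  n3⇒n3 ·f  → match P0@[33:35]
[36] read 'a'  n3⇒n3 ·f  → match P0@[34:36]
[37] read 'a'  n3⇒n3 ·f  → match P0@[35:37]
[38] read 'b'  n3⇒n16 ·f
[39] read 'a'  n16⇒n1 ·f
[40] read 'a'  n1⇒n2
[41] read 'a'  n2⇒n3  → match P0@[39:41]
[42] read 'b'  n3⇒n16 ·f
[43] read 'b'  n16⇒n5 ·f
[44] read 'b'  n5⇒n6

Result: [[5,4],[6,3],[11,1],[11,5],[15,3],[23,4],[29,3],[34,0],[35,0],[36,0],[37,0],[41,0]]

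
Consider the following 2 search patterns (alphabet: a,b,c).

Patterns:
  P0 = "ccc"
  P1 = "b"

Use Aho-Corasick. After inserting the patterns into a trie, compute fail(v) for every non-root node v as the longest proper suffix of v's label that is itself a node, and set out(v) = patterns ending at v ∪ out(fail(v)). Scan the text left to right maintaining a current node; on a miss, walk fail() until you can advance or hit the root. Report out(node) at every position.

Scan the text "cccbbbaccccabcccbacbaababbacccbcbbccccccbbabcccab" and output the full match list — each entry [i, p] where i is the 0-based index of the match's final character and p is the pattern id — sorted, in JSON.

Build automaton:
Trie (insert patterns):
  0='ε' goto b→4 c→1
  1='c' goto c→2
  2='cc' goto c→3
  3='ccc' goto ·  ←P0
  4='b' goto ·  ←P1

Failure links (BFS by depth):
  n1('c'): parent n0 fail=0; on 'c' 0 → fail=0;  out ∅∪∅=∅
  n4('b'): parent n0 fail=0; on 'b' 0 → fail=0;  out {1}∪∅={1}
  n2('cc'): parent n1 fail=0; on 'c' 0 → fail=1;  out ∅∪∅=∅
  n3('ccc'): parent n2 fail=1; on 'c' 1 → fail=2;  out {0}∪∅={0}

Scan:
i=0 'c': node 0→1
i=1 'c': node 1→2
i=2 'c': node 2→3  emit P0@[0:2]
i=3 'b': node 3→4 ·f  emit P1@[3:3]
i=4 'b': node 4→4 ·f  emit P1@[4:4]
i=5 'b': node 4→4 ·f  emit P1@[5:5]
i=6 'a': node 4→0 ·f
i=7 'c': node 0→1
i=8 'c': node 1→2
i=9 'c': node 2→3  emit P0@[7:9]
i=10 'c': node 3→3 ·f  emit P0@[8:10]
i=11 'a': node 3→0 ·f
i=12 'b': node 0→4  emit P1@[12:12]
i=13 'c': node 4→1 ·f
i=14 'c': node 1→2
i=15 'c': node 2→3  emit P0@[13:15]
i=16 'b': node 3→4 ·f  emit P1@[16:16]
i=17 'a': node 4→0 ·f
i=18 'c': node 0→1
i=19 'b': node 1→4 ·f  emit P1@[19:19]
i=20 'a': node 4→0 ·f
i=21 'a': node 0→0
i=22 'b': node 0→4  emit P1@[22:22]
i=23 'a': node 4→0 ·f
i=24 'b': node 0→4  emit P1@[24:24]
i=25 'b': node 4→4 ·f  emit P1@[25:25]
i=26 'a': node 4→0 ·f
i=27 'c': node 0→1
i=28 'c': node 1→2
i=29 'c': node 2→3  emit P0@[27:29]
i=30 'b': node 3→4 ·f  emit P1@[30:30]
i=31 'c': node 4→1 ·f
i=32 'b': node 1→4 ·f  emit P1@[32:32]
i=33 'b': node 4→4 ·f  emit P1@[33:33]
i=34 'c': node 4→1 ·f
i=35 'c': node 1→2
i=36 'c': node 2→3  emit P0@[34:36]
i=37 'c': node 3→3 ·f  emit P0@[35:37]
i=38 'c': node 3→3 ·f  emit P0@[36:38]
i=39 'c': node 3→3 ·f  emit P0@[37:39]
i=40 'b': node 3→4 ·f  emit P1@[40:40]
i=41 'b': node 4→4 ·f  emit P1@[41:41]
i=42 'a': node 4→0 ·f
i=43 'b': node 0→4  emit P1@[43:43]
i=44 'c': node 4→1 ·f
i=45 'c': node 1→2
i=46 'c': node 2→3  emit P0@[44:46]
i=47 'a': node 3→0 ·f
i=48 'b': node 0→4  emit P1@[48:48]

Matches: [[2,0],[3,1],[4,1],[5,1],[9,0],[10,0],[12,1],[15,0],[16,1],[19,1],[22,1],[24,1],[25,1],[29,0],[30,1],[32,1],[33,1],[36,0],[37,0],[38,0],[39,0],[40,1],[41,1],[43,1],[46,0],[48,1]]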